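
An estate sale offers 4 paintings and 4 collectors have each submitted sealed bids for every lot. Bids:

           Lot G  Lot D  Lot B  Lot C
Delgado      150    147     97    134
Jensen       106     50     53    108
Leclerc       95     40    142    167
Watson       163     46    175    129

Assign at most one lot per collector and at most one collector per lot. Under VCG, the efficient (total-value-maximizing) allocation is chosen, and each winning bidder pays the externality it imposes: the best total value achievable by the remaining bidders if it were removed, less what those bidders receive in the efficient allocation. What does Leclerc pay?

Leclerc pays $5.

Efficient allocation: Delgado→Lot D ($147), Jensen→Lot G ($106), Leclerc→Lot C ($167), Watson→Lot B ($175); total welfare W = $595.
Leclerc receives Lot C at value $167, so the others get W − 167 = $428.
Without Leclerc: best allocation of the remaining 3 bidders over all 4 lots is Delgado→Lot G ($150), Jensen→Lot C ($108), Watson→Lot B ($175), total $433.
VCG payment = (others' best without Leclerc) − (others' welfare with Leclerc) = 433 − 428 = $5.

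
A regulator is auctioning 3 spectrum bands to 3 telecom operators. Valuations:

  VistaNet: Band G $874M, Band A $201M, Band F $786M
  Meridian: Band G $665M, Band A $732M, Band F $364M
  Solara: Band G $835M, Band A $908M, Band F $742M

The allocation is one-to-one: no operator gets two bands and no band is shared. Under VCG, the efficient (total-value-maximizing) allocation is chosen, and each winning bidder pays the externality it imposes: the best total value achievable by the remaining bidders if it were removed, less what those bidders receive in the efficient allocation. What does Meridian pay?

Efficient allocation: VistaNet→Band F ($786M), Meridian→Band G ($665M), Solara→Band A ($908M); total welfare W = $2359M.
Meridian receives Band G at value $665M, so the others get W − 665 = $1694M.
Without Meridian: best allocation of the remaining 2 bidders over all 3 bands is VistaNet→Band G ($874M), Solara→Band A ($908M), total $1782M.
VCG payment = (others' best without Meridian) − (others' welfare with Meridian) = 1782 − 1694 = $88M.

Meridian pays $88M.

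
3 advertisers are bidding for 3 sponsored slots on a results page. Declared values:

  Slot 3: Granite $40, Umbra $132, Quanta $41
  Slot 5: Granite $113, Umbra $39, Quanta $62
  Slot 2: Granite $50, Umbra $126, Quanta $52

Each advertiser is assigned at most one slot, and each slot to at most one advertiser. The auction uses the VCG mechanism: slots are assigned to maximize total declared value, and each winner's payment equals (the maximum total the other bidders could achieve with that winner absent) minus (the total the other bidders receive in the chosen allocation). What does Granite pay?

Granite pays $10.

Efficient allocation: Granite→Slot 5 ($113), Umbra→Slot 3 ($132), Quanta→Slot 2 ($52); total welfare W = $297.
Granite receives Slot 5 at value $113, so the others get W − 113 = $184.
Without Granite: best allocation of the remaining 2 bidders over all 3 slots is Umbra→Slot 3 ($132), Quanta→Slot 5 ($62), total $194.
VCG payment = (others' best without Granite) − (others' welfare with Granite) = 194 − 184 = $10.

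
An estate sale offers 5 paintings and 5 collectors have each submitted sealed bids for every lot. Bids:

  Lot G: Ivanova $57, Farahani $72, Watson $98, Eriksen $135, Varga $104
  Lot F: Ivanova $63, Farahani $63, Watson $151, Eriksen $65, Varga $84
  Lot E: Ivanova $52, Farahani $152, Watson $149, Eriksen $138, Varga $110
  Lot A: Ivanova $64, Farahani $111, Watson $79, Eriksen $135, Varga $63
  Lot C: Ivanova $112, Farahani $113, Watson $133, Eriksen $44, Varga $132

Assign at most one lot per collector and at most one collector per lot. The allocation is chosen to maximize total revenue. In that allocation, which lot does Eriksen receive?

Eriksen receives Lot A.

This is the linear assignment problem.
Optimal: Ivanova→Lot C ($112), Farahani→Lot E ($152), Watson→Lot F ($151), Eriksen→Lot A ($135), Varga→Lot G ($104) — total 112+152+151+135+104 = $654.
Column-greedy (each lot in turn goes to its best remaining collector) gives $634, worse by 20.
Eriksen's own top lot is Lot E ($138), but forcing Eriksen→Lot E and reassigning the rest optimally gives only $616 — worse by 38.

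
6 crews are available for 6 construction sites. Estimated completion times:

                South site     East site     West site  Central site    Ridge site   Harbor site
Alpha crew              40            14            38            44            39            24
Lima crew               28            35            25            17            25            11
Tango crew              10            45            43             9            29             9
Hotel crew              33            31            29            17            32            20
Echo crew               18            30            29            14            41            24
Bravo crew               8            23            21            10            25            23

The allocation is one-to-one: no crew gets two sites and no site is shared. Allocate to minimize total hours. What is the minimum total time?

Optimal: Alpha crew→East site (14 hours), Lima crew→Ridge site (25 hours), Tango crew→Harbor site (9 hours), Hotel crew→West site (29 hours), Echo crew→Central site (14 hours), Bravo crew→South site (8 hours) — total 14+25+9+29+14+8 = 99 hours.
Column-greedy (each site in turn goes to its cheapest remaining crew) gives 112 hours, worse by 13.
Checked against all permutations: 99 hours is optimal.

Min total: 99 hours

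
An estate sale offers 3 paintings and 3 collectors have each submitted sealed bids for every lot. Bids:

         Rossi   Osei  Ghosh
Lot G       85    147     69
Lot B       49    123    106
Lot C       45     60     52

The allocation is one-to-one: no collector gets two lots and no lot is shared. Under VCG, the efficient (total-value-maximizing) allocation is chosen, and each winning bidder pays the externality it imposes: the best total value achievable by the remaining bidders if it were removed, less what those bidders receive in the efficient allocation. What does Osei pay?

Osei pays $40.

Efficient allocation: Rossi→Lot C ($45), Osei→Lot G ($147), Ghosh→Lot B ($106); total welfare W = $298.
Osei receives Lot G at value $147, so the others get W − 147 = $151.
Without Osei: best allocation of the remaining 2 bidders over all 3 lots is Rossi→Lot G ($85), Ghosh→Lot B ($106), total $191.
VCG payment = (others' best without Osei) − (others' welfare with Osei) = 191 − 151 = $40.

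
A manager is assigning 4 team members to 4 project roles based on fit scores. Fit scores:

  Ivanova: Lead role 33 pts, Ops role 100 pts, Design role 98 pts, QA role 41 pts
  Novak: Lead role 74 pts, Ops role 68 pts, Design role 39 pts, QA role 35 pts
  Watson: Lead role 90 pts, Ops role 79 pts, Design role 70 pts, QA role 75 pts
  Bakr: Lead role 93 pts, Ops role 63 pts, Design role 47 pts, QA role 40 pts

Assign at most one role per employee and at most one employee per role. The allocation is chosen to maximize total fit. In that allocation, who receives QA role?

Treat this as an assignment problem: match each employee to one role.
Optimal: Ivanova→Design role (98 pts), Novak→Ops role (68 pts), Watson→QA role (75 pts), Bakr→Lead role (93 pts) — total 98+68+75+93 = 334 pts.
Column-greedy (each role in turn goes to its best remaining employee) gives 298 pts, worse by 36.
Watson's own top role is Lead role (90 pts), but forcing Watson→Lead role and reassigning the rest optimally gives only 296 pts — worse by 38.

Watson receives QA role.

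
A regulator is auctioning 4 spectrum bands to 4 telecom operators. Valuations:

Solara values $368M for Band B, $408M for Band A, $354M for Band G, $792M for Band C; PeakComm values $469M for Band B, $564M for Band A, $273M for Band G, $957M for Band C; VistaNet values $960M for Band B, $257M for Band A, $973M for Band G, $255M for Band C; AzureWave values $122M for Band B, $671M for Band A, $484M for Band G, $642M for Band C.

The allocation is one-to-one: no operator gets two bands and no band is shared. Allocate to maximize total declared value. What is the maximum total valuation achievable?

Maximum total: $2969M

Optimal: Solara→Band B ($368M), PeakComm→Band C ($957M), VistaNet→Band G ($973M), AzureWave→Band A ($671M) — total 368+957+973+671 = $2969M.
Row-greedy (each operator in turn takes its best remaining band) gives $2451M, worse by 518.
Next-best assignment: Solara→Band G, PeakComm→Band C, VistaNet→Band B, AzureWave→Band A = $2942M.
Swapping Solara↔AzureWave (Solara→Band A $408M, AzureWave→Band B $122M) loses 509.
No other one-to-one assignment exceeds $2969M.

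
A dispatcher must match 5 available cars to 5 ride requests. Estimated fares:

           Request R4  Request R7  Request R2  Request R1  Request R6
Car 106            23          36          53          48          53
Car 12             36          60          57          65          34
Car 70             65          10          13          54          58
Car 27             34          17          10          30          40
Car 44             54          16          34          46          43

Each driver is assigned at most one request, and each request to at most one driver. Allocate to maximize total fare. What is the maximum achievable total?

Max total: $264

Optimal: Car 106→Request R2 ($53), Car 12→Request R7 ($60), Car 70→Request R4 ($65), Car 27→Request R6 ($40), Car 44→Request R1 ($46) — total 53+60+65+40+46 = $264.
Row-greedy (each driver in turn takes its best remaining request) gives $239, worse by 25.
Next-best assignment: Car 106→Request R2, Car 12→Request R7, Car 70→Request R1, Car 27→Request R6, Car 44→Request R4 = $261.
Checked against all permutations: $264 is optimal.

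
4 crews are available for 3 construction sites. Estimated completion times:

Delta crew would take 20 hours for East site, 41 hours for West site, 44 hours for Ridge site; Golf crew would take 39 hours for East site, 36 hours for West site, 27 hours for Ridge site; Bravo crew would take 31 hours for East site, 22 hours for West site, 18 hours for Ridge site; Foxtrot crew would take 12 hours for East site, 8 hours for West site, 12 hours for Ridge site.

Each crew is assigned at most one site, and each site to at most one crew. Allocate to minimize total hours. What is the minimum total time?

This is a one-to-one assignment (minimum-cost bipartite matching).
Optimal: Delta crew→East site (20 hours), Foxtrot crew→West site (8 hours), Bravo crew→Ridge site (18 hours) — total 20+8+18 = 46 hours.
Row-greedy (each crew in turn takes its cheapest remaining site) gives 69 hours, worse by 23.
No other one-to-one assignment undercuts 46 hours.

Minimum total: 46 hours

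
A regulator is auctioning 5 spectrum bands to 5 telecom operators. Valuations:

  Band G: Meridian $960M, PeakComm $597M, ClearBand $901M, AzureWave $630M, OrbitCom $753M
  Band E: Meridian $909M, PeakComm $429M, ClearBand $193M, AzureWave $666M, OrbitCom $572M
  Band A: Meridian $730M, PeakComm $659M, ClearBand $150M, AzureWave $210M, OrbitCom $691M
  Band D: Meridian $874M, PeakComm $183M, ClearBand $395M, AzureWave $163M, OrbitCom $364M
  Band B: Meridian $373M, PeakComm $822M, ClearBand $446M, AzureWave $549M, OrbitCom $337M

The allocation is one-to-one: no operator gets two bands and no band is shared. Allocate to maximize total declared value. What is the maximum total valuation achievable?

Maximum total: $3954M

This is a one-to-one assignment (maximum-weight bipartite matching).
Optimal: Meridian→Band D ($874M), PeakComm→Band B ($822M), ClearBand→Band G ($901M), AzureWave→Band E ($666M), OrbitCom→Band A ($691M) — total 874+822+901+666+691 = $3954M.
Max-entry greedy (repeatedly take the single best remaining cell) gives $3534M, worse by 420.
Next-best assignment: Meridian→Band D, PeakComm→Band A, ClearBand→Band G, AzureWave→Band B, OrbitCom→Band E = $3555M.
Swapping AzureWave↔OrbitCom (AzureWave→Band A $210M, OrbitCom→Band E $572M) loses 575.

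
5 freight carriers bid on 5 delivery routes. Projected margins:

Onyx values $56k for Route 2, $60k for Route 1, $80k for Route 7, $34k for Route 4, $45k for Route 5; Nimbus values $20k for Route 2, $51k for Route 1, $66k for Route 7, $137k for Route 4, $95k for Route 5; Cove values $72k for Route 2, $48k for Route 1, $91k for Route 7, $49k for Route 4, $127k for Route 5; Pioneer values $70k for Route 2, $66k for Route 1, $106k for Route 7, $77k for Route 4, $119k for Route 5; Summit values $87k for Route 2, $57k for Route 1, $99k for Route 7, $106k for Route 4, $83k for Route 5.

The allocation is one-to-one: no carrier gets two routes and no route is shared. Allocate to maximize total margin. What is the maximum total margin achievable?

Optimal: Onyx→Route 1 ($60k), Nimbus→Route 4 ($137k), Cove→Route 5 ($127k), Pioneer→Route 7 ($106k), Summit→Route 2 ($87k) — total 60+137+127+106+87 = $517k.
Row-greedy (each carrier in turn takes its best remaining route) gives $471k, worse by 46.
Swapping Summit↔Onyx (Summit→Route 1 $57k, Onyx→Route 2 $56k) loses 34.
Every other assignment is strictly worse.

Maximum total: $517k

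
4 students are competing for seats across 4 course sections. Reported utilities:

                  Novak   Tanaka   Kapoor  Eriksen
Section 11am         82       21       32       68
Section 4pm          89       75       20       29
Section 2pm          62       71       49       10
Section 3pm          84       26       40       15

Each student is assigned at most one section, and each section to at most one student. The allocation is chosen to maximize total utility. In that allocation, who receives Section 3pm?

Novak receives Section 3pm.

Optimal: Novak→Section 3pm (84 points), Tanaka→Section 4pm (75 points), Kapoor→Section 2pm (49 points), Eriksen→Section 11am (68 points) — total 84+75+49+68 = 276 points.
Row-greedy (each student in turn takes its best remaining section) gives 268 points, worse by 8.
Next-best assignment: Novak→Section 4pm, Tanaka→Section 2pm, Kapoor→Section 3pm, Eriksen→Section 11am = 268 points.
Swapping Kapoor↔Eriksen (Kapoor→Section 11am 32 points, Eriksen→Section 2pm 10 points) loses 75.
No other one-to-one assignment exceeds 276 points.
Novak's own top section is Section 4pm (89 points), but forcing Novak→Section 4pm and reassigning the rest optimally gives only 268 points — worse by 8.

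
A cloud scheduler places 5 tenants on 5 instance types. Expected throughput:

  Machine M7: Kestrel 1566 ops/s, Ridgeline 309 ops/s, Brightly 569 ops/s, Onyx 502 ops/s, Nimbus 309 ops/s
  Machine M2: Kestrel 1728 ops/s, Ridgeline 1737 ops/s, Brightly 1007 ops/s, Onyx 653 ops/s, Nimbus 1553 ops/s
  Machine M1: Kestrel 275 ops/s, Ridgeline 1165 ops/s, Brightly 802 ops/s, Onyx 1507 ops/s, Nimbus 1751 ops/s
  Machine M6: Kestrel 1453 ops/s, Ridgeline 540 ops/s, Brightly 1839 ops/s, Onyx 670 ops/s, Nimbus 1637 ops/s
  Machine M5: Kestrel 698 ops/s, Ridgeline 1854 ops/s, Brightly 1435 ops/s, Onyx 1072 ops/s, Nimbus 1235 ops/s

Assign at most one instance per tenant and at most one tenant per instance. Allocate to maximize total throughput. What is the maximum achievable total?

Max total: 8319 ops/s

Optimal: Kestrel→Machine M7 (1566 ops/s), Ridgeline→Machine M5 (1854 ops/s), Brightly→Machine M6 (1839 ops/s), Onyx→Machine M1 (1507 ops/s), Nimbus→Machine M2 (1553 ops/s) — total 1566+1854+1839+1507+1553 = 8319 ops/s.
Row-greedy (each tenant in turn takes its best remaining instance) gives 7237 ops/s, worse by 1082.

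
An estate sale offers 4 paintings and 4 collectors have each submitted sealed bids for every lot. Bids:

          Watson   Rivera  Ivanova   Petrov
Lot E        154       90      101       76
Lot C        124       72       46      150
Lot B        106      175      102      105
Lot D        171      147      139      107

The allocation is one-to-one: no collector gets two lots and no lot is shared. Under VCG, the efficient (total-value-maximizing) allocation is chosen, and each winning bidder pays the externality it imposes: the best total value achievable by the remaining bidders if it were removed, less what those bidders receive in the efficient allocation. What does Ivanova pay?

Ivanova pays $17.

Efficient allocation: Watson→Lot E ($154), Rivera→Lot B ($175), Ivanova→Lot D ($139), Petrov→Lot C ($150); total welfare W = $618.
Ivanova receives Lot D at value $139, so the others get W − 139 = $479.
Without Ivanova: best allocation of the remaining 3 bidders over all 4 lots is Watson→Lot D ($171), Rivera→Lot B ($175), Petrov→Lot C ($150), total $496.
VCG payment = (others' best without Ivanova) − (others' welfare with Ivanova) = 496 − 479 = $17.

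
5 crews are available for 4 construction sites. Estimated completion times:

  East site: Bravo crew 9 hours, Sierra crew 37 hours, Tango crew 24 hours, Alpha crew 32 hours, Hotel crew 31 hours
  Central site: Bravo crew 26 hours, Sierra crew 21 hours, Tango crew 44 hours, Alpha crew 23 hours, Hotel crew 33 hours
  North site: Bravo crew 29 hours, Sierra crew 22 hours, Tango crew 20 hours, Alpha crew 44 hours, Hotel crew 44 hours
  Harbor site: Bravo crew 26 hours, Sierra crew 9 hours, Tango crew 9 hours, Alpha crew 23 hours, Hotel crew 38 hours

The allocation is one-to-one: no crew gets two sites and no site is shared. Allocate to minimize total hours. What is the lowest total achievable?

Optimal: Bravo crew→East site (9 hours), Alpha crew→Central site (23 hours), Tango crew→North site (20 hours), Sierra crew→Harbor site (9 hours) — total 9+23+20+9 = 61 hours.
Column-greedy (each site in turn goes to its cheapest remaining crew) gives 73 hours, worse by 12.
Next-best assignment: Bravo crew→East site, Alpha crew→Central site, Sierra crew→North site, Tango crew→Harbor site = 63 hours.

Minimum total: 61 hours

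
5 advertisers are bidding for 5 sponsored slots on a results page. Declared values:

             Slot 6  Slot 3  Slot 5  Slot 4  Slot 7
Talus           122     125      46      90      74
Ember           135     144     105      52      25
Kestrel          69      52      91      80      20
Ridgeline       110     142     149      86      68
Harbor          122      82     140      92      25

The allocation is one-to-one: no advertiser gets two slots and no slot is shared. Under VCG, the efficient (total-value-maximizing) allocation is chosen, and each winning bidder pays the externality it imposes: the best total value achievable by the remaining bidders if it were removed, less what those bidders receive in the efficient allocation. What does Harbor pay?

Harbor pays $64.

Efficient allocation: Talus→Slot 7 ($74), Ember→Slot 6 ($135), Kestrel→Slot 4 ($80), Ridgeline→Slot 3 ($142), Harbor→Slot 5 ($140); total welfare W = $571.
Harbor receives Slot 5 at value $140, so the others get W − 140 = $431.
Without Harbor: best allocation of the remaining 4 bidders over all 5 slots is Talus→Slot 6 ($122), Ember→Slot 3 ($144), Kestrel→Slot 4 ($80), Ridgeline→Slot 5 ($149), total $495.
VCG payment = (others' best without Harbor) − (others' welfare with Harbor) = 495 − 431 = $64.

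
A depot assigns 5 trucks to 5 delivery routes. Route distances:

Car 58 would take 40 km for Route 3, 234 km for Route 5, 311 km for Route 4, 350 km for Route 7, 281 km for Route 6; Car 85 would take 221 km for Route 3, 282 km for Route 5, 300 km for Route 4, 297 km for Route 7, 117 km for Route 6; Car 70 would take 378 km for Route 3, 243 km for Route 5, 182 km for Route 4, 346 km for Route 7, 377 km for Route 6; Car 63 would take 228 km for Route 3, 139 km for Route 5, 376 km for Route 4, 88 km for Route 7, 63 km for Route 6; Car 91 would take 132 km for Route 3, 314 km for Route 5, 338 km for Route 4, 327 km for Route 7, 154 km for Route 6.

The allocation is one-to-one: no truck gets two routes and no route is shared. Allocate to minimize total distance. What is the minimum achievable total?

Min total: 741 km

Optimal: Car 58→Route 3 (40 km), Car 85→Route 6 (117 km), Car 70→Route 4 (182 km), Car 63→Route 7 (88 km), Car 91→Route 5 (314 km) — total 40+117+182+88+314 = 741 km.
Min-entry greedy (repeatedly take the single cheapest remaining cell) gives 894 km, worse by 153.
Next-best assignment: Car 58→Route 3, Car 85→Route 5, Car 70→Route 4, Car 63→Route 7, Car 91→Route 6 = 746 km.
Checked against all permutations: 741 km is optimal.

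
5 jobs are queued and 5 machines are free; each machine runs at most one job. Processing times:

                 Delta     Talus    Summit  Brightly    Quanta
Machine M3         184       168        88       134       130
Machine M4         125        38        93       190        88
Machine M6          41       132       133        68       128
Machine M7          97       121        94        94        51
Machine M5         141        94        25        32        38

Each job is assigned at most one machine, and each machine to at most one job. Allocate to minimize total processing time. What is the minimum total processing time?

Optimal: Delta→Machine M6 (41 min), Talus→Machine M4 (38 min), Summit→Machine M3 (88 min), Brightly→Machine M5 (32 min), Quanta→Machine M7 (51 min) — total 41+38+88+32+51 = 250 min.
Row-greedy (each job in turn takes its cheapest remaining machine) gives 328 min, worse by 78.

Minimum total: 250 min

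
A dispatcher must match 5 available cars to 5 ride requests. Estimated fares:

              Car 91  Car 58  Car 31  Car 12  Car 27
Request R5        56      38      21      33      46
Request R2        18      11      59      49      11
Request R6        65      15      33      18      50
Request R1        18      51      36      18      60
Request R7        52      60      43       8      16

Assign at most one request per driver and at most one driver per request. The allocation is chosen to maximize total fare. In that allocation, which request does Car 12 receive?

Car 12 receives Request R5.

Optimal: Car 91→Request R6 ($65), Car 58→Request R7 ($60), Car 31→Request R2 ($59), Car 12→Request R5 ($33), Car 27→Request R1 ($60) — total 65+60+59+33+60 = $277.
Column-greedy (each request in turn goes to its best remaining driver) gives $224, worse by 53.
Swapping Car 27↔Car 91 (Car 27→Request R6 $50, Car 91→Request R1 $18) loses 57.
No other one-to-one assignment exceeds $277.
Car 12's own top request is Request R2 ($49), but forcing Car 12→Request R2 and reassigning the rest optimally gives only $258 — worse by 19.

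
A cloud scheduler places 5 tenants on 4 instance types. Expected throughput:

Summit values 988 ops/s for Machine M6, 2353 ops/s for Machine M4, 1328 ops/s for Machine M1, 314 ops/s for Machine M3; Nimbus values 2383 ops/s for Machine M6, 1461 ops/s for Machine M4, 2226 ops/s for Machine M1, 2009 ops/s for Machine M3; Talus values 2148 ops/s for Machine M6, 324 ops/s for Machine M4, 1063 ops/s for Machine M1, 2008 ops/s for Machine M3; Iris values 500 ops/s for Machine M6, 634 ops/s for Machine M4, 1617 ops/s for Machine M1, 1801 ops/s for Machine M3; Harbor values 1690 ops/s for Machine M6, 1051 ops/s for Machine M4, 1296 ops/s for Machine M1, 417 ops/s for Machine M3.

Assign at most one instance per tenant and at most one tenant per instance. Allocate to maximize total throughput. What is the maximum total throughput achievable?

This is a one-to-one assignment (maximum-weight bipartite matching).
Optimal: Talus→Machine M6 (2148 ops/s), Summit→Machine M4 (2353 ops/s), Nimbus→Machine M1 (2226 ops/s), Iris→Machine M3 (1801 ops/s) — total 2148+2353+2226+1801 = 8528 ops/s.
Row-greedy (each tenant in turn takes its best remaining instance) gives 8361 ops/s, worse by 167.
Every other assignment is strictly worse.

Maximum total: 8528 ops/s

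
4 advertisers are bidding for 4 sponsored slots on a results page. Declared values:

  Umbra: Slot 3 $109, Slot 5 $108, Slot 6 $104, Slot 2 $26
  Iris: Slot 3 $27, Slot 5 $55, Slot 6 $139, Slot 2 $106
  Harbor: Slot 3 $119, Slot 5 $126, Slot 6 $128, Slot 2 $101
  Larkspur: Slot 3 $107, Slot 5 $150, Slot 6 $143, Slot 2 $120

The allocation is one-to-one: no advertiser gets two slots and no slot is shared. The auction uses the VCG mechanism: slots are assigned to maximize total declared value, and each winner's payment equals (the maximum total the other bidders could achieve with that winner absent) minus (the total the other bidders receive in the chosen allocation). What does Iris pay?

Efficient allocation: Umbra→Slot 3 ($109), Iris→Slot 6 ($139), Harbor→Slot 2 ($101), Larkspur→Slot 5 ($150); total welfare W = $499.
Iris receives Slot 6 at value $139, so the others get W − 139 = $360.
Without Iris: best allocation of the remaining 3 bidders over all 4 slots is Umbra→Slot 3 ($109), Harbor→Slot 6 ($128), Larkspur→Slot 5 ($150), total $387.
VCG payment = (others' best without Iris) − (others' welfare with Iris) = 387 − 360 = $27.

Iris pays $27.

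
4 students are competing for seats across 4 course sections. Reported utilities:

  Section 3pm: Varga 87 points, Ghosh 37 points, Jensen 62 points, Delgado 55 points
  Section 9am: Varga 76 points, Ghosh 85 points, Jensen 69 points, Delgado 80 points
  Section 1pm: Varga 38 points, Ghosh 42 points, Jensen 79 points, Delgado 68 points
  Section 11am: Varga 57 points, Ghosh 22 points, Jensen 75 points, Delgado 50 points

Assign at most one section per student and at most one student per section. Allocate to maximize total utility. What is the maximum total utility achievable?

Maximum total: 315 points

Optimal: Varga→Section 3pm (87 points), Ghosh→Section 9am (85 points), Jensen→Section 11am (75 points), Delgado→Section 1pm (68 points) — total 87+85+75+68 = 315 points.
Row-greedy (each student in turn takes its best remaining section) gives 301 points, worse by 14.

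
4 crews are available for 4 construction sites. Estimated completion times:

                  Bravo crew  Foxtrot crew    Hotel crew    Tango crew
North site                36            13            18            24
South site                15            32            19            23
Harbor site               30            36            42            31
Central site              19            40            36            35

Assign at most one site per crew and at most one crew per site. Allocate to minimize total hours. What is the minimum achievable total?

Minimum total: 82 hours

Optimal: Bravo crew→Central site (19 hours), Foxtrot crew→North site (13 hours), Hotel crew→South site (19 hours), Tango crew→Harbor site (31 hours) — total 19+13+19+31 = 82 hours.
Row-greedy (each crew in turn takes its cheapest remaining site) gives 95 hours, worse by 13.
Next-best assignment: Bravo crew→South site, Foxtrot crew→North site, Hotel crew→Central site, Tango crew→Harbor site = 95 hours.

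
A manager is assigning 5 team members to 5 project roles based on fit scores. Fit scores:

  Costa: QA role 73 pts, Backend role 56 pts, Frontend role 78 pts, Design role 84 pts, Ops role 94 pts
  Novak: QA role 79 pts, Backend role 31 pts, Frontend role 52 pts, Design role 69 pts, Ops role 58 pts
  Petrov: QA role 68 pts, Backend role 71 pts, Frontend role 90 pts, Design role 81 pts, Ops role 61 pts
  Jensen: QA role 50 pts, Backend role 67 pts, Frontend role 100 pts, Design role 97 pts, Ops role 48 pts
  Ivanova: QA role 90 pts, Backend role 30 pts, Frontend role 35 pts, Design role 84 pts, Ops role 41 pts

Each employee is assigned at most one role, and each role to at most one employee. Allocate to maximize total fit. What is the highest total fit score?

Maximum total: 428 pts

Optimal: Costa→Ops role (94 pts), Novak→QA role (79 pts), Petrov→Backend role (71 pts), Jensen→Frontend role (100 pts), Ivanova→Design role (84 pts) — total 94+79+71+100+84 = 428 pts.
Max-entry greedy (repeatedly take the single best remaining cell) gives 396 pts, worse by 32.
Next-best assignment: Costa→Ops role, Novak→Design role, Petrov→Backend role, Jensen→Frontend role, Ivanova→QA role = 424 pts.
Swapping Jensen↔Novak (Jensen→QA role 50 pts, Novak→Frontend role 52 pts) loses 77.
Checked against all permutations: 428 pts is optimal.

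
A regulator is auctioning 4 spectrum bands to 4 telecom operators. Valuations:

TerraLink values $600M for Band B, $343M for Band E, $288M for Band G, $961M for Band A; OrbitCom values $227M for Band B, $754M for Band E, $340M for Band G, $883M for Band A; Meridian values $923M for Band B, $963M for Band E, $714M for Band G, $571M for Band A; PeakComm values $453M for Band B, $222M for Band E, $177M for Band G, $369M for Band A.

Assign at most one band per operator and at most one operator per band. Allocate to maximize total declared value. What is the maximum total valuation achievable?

Max total: $2882M

Optimal: TerraLink→Band A ($961M), OrbitCom→Band E ($754M), Meridian→Band G ($714M), PeakComm→Band B ($453M) — total 961+754+714+453 = $2882M.
Max-entry greedy (repeatedly take the single best remaining cell) gives $2717M, worse by 165.
Swapping OrbitCom↔PeakComm (OrbitCom→Band B $227M, PeakComm→Band E $222M) loses 758.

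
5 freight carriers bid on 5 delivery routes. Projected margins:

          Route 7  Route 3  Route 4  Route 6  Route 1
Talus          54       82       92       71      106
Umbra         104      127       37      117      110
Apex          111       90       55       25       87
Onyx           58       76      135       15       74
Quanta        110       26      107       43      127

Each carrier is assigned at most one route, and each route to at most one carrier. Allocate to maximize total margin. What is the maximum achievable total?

Optimal: Talus→Route 3 ($82k), Umbra→Route 6 ($117k), Apex→Route 7 ($111k), Onyx→Route 4 ($135k), Quanta→Route 1 ($127k) — total 82+117+111+135+127 = $572k.
Row-greedy (each carrier in turn takes its best remaining route) gives $522k, worse by 50.
Next-best assignment: Talus→Route 6, Umbra→Route 3, Apex→Route 7, Onyx→Route 4, Quanta→Route 1 = $571k.
Every other assignment is strictly worse.

Max total: $572k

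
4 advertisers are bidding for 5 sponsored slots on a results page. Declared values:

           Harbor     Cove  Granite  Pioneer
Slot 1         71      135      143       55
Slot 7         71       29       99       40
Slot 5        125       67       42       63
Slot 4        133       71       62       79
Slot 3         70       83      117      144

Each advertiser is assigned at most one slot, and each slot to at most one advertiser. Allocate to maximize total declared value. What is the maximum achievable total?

Optimal: Harbor→Slot 4 ($133), Cove→Slot 1 ($135), Granite→Slot 7 ($99), Pioneer→Slot 3 ($144) — total 133+135+99+144 = $511.
Max-entry greedy (repeatedly take the single best remaining cell) gives $487, worse by 24.
Swapping Cove↔Harbor (Cove→Slot 4 $71, Harbor→Slot 1 $71) loses 126.

Max total: $511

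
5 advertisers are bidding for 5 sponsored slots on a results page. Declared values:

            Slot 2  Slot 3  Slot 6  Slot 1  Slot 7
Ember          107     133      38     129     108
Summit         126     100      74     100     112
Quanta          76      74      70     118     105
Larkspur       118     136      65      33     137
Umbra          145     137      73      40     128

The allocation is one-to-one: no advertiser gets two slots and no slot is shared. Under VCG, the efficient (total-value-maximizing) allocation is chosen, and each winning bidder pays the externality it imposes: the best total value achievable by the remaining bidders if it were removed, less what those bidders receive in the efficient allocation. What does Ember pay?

Ember pays $44.

Efficient allocation: Ember→Slot 3 ($133), Summit→Slot 6 ($74), Quanta→Slot 1 ($118), Larkspur→Slot 7 ($137), Umbra→Slot 2 ($145); total welfare W = $607.
Ember receives Slot 3 at value $133, so the others get W − 133 = $474.
Without Ember: best allocation of the remaining 4 bidders over all 5 slots is Summit→Slot 2 ($126), Quanta→Slot 1 ($118), Larkspur→Slot 7 ($137), Umbra→Slot 3 ($137), total $518.
VCG payment = (others' best without Ember) − (others' welfare with Ember) = 518 − 474 = $44.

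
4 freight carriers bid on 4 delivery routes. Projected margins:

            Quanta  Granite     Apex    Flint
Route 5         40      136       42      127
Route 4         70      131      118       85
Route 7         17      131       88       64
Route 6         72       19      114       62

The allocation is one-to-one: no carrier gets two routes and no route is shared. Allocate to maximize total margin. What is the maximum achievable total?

Optimal: Quanta→Route 6 ($72k), Granite→Route 7 ($131k), Apex→Route 4 ($118k), Flint→Route 5 ($127k) — total 72+131+118+127 = $448k.
Column-greedy (each route in turn goes to its best remaining carrier) gives $390k, worse by 58.

Max total: $448k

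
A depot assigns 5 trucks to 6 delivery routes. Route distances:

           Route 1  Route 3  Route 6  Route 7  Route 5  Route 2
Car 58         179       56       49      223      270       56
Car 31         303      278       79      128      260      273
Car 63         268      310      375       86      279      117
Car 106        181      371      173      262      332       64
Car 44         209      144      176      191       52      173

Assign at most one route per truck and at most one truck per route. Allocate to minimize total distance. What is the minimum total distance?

Min total: 337 km

Optimal: Car 58→Route 3 (56 km), Car 31→Route 6 (79 km), Car 63→Route 7 (86 km), Car 106→Route 2 (64 km), Car 44→Route 5 (52 km) — total 56+79+86+64+52 = 337 km.
Row-greedy (each truck in turn takes its cheapest remaining route) gives 527 km, worse by 190.
Next-best assignment: Car 58→Route 3, Car 31→Route 6, Car 63→Route 7, Car 106→Route 1, Car 44→Route 5 = 454 km.
Swapping Car 44↔Car 31 (Car 44→Route 6 176 km, Car 31→Route 5 260 km) adds 305.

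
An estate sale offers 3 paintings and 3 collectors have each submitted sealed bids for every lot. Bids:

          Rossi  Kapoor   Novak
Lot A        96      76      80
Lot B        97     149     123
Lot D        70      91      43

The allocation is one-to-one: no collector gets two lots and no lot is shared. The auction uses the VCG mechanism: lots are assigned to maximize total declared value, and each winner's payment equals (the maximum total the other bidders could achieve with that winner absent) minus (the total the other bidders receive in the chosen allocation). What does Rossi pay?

Rossi pays $15.

Efficient allocation: Rossi→Lot A ($96), Kapoor→Lot D ($91), Novak→Lot B ($123); total welfare W = $310.
Rossi receives Lot A at value $96, so the others get W − 96 = $214.
Without Rossi: best allocation of the remaining 2 bidders over all 3 lots is Kapoor→Lot B ($149), Novak→Lot A ($80), total $229.
VCG payment = (others' best without Rossi) − (others' welfare with Rossi) = 229 − 214 = $15.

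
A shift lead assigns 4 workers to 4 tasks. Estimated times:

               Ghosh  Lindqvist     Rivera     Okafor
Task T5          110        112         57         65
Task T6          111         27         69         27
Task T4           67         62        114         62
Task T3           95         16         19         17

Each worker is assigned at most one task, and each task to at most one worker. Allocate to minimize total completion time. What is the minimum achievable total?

This is the linear assignment problem.
Optimal: Ghosh→Task T4 (67 min), Lindqvist→Task T3 (16 min), Rivera→Task T5 (57 min), Okafor→Task T6 (27 min) — total 67+16+57+27 = 167 min.
Column-greedy (each task in turn goes to its cheapest remaining worker) gives 241 min, worse by 74.
Swapping Lindqvist↔Okafor (Lindqvist→Task T6 27 min, Okafor→Task T3 17 min) adds 1.
Checked against all permutations: 167 min is optimal.

Minimum total: 167 min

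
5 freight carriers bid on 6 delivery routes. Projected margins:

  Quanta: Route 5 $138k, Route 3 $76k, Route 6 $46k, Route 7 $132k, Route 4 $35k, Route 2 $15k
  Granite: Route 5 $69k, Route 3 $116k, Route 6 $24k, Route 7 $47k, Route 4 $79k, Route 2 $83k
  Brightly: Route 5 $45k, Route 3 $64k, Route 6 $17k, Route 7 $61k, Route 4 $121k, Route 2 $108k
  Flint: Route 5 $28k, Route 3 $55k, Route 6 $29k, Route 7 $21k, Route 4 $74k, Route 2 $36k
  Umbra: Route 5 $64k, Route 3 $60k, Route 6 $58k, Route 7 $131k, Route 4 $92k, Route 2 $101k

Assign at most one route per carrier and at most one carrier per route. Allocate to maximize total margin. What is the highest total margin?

Optimal: Quanta→Route 5 ($138k), Granite→Route 3 ($116k), Brightly→Route 2 ($108k), Flint→Route 4 ($74k), Umbra→Route 7 ($131k) — total 138+116+108+74+131 = $567k.
Next-best assignment: Quanta→Route 5, Granite→Route 3, Brightly→Route 4, Flint→Route 2, Umbra→Route 7 = $542k.
Swapping Brightly↔Flint (Brightly→Route 4 $121k, Flint→Route 2 $36k) loses 25.
Checked against all permutations: $567k is optimal.

Max total: $567k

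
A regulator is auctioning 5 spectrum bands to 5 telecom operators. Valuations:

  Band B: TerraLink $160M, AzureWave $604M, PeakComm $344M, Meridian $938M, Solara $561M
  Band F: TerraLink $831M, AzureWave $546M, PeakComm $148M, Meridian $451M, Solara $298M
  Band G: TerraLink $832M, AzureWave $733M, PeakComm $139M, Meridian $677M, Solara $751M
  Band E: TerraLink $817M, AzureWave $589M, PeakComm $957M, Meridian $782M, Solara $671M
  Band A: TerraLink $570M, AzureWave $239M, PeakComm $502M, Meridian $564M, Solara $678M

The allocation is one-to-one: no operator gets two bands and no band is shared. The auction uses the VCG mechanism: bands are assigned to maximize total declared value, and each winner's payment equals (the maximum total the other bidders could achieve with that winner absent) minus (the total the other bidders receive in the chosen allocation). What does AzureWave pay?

AzureWave pays $73M.

Efficient allocation: TerraLink→Band F ($831M), AzureWave→Band G ($733M), PeakComm→Band E ($957M), Meridian→Band B ($938M), Solara→Band A ($678M); total welfare W = $4137M.
AzureWave receives Band G at value $733M, so the others get W − 733 = $3404M.
Without AzureWave: best allocation of the remaining 4 bidders over all 5 bands is TerraLink→Band F ($831M), PeakComm→Band E ($957M), Meridian→Band B ($938M), Solara→Band G ($751M), total $3477M.
VCG payment = (others' best without AzureWave) − (others' welfare with AzureWave) = 3477 − 3404 = $73M.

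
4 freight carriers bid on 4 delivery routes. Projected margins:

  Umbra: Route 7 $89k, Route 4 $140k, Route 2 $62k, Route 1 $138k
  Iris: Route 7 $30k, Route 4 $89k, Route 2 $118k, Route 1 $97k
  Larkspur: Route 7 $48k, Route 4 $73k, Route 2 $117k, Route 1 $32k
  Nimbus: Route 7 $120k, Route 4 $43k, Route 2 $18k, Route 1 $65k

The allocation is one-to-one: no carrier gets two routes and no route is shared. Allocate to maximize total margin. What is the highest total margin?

Maximum total: $474k

This is a one-to-one assignment (maximum-weight bipartite matching).
Optimal: Umbra→Route 4 ($140k), Iris→Route 1 ($97k), Larkspur→Route 2 ($117k), Nimbus→Route 7 ($120k) — total 140+97+117+120 = $474k.
Row-greedy (each carrier in turn takes its best remaining route) gives $371k, worse by 103.
Next-best assignment: Umbra→Route 1, Iris→Route 4, Larkspur→Route 2, Nimbus→Route 7 = $464k.
Swapping Iris↔Umbra (Iris→Route 4 $89k, Umbra→Route 1 $138k) loses 10.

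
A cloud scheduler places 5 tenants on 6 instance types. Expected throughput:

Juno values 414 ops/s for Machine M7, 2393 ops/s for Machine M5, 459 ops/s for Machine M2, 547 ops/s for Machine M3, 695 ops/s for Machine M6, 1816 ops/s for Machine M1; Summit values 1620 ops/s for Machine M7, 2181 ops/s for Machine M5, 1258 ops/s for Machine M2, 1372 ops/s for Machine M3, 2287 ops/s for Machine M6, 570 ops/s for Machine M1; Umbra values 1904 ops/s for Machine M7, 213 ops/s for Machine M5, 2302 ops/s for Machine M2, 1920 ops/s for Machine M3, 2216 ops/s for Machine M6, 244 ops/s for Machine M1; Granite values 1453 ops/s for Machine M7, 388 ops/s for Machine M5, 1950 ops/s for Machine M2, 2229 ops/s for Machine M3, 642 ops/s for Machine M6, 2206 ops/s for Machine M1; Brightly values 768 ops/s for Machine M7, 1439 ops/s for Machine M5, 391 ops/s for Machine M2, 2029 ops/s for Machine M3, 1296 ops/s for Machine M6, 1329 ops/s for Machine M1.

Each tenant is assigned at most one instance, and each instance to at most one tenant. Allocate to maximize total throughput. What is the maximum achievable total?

Maximum total: 11217 ops/s

Optimal: Juno→Machine M5 (2393 ops/s), Summit→Machine M6 (2287 ops/s), Umbra→Machine M2 (2302 ops/s), Granite→Machine M1 (2206 ops/s), Brightly→Machine M3 (2029 ops/s) — total 2393+2287+2302+2206+2029 = 11217 ops/s.
Max-entry greedy (repeatedly take the single best remaining cell) gives 10540 ops/s, worse by 677.
Checked against all permutations: 11217 ops/s is optimal.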